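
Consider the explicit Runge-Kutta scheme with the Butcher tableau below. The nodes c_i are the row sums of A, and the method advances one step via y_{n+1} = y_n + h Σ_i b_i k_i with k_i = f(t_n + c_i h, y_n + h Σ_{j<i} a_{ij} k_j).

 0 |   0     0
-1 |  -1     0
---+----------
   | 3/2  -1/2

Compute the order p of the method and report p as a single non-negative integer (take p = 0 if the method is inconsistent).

b = (3/2, -1/2)
c = (0, -1)
Σ b_i: 3/2·1 + (-1/2)·1 = 1 ✓
b·c: (-1/2)·(-1) = 1/2 ✓; 2 stages ⇒ order 2.

2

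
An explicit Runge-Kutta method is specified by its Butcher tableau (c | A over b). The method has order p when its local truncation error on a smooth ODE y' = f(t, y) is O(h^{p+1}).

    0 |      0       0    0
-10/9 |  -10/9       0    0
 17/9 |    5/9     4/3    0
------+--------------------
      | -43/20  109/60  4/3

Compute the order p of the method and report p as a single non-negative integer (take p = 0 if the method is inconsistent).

2

b = (-43/20, 109/60, 4/3)
c = (0, -10/9, 17/9)
Ac = (0, 0, -40/27)
Σ b_i: (-43/20)·1 + 109/60·1 + 4/3·1 = 1 ✓
b·c: 109/60·(-10/9) + 4/3·17/9 = 1/2 ✓
b·c²: 109/60·100/81 + 4/3·289/81 = 7 ≠ 1/3 ⇒ order 2.
b·Ac: 4/3·(-40/27) = -160/81 ≠ 1/6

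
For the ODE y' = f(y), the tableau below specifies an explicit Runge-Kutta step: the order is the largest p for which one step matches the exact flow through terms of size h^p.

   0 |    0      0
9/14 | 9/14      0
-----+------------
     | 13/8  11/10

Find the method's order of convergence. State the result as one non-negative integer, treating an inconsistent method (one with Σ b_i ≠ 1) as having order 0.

0

b = (13/8, 11/10)
c = (0, 9/14)
Σ b_i: 13/8·1 + 11/10·1 = 109/40 ≠ 1 ⇒ order 0.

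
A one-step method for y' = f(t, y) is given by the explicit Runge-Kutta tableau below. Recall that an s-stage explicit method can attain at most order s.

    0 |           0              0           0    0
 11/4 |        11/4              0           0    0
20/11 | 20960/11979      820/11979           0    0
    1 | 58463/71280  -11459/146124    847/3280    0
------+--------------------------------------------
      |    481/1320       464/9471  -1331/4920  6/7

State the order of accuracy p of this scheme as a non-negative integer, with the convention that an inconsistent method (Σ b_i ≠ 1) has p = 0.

4

b = (481/1320, 464/9471, -1331/4920, 6/7)
c = (0, 11/4, 20/11, 1)
Ac = (0, 0, 205/1089, 329/1296)
Σ b_i: 481/1320·1 + 464/9471·1 + (-1331/4920)·1 + 6/7·1 = 1 ✓
b·c: 464/9471·11/4 + (-1331/4920)·20/11 + 6/7·1 = 1/2 ✓
b·c²: 464/9471·121/16 + (-1331/4920)·400/121 + 6/7·1 = 1/3 ✓
b·Ac: (-1331/4920)·205/1089 + 6/7·329/1296 = 1/6 ✓
b·c³: 464/9471·1331/64 + (-1331/4920)·8000/1331 + 6/7·1 = 1/4 ✓
b·(c∘Ac): (-1331/4920)·4100/11979 + 6/7·329/1296 = 1/8 ✓
b·Ac²: (-1331/4920)·205/396 + 6/7·1351/5184 = 1/12 ✓
b·A²c: 6/7·7/144 = 1/24 ✓; 4 stages ⇒ order 4.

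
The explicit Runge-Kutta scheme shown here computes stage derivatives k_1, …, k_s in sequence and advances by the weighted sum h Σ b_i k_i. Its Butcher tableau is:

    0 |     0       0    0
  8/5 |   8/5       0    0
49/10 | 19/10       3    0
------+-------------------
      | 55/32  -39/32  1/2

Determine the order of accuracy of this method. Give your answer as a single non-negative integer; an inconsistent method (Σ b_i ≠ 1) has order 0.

b = (55/32, -39/32, 1/2)
c = (0, 8/5, 49/10)
Ac = (0, 0, 24/5)
Σ b_i: 55/32·1 + (-39/32)·1 + 1/2·1 = 1 ✓
b·c: (-39/32)·8/5 + 1/2·49/10 = 1/2 ✓
b·c²: (-39/32)·64/25 + 1/2·2401/100 = 1777/200 ≠ 1/3 ⇒ order 2.
b·Ac: 1/2·24/5 = 12/5 ≠ 1/6

2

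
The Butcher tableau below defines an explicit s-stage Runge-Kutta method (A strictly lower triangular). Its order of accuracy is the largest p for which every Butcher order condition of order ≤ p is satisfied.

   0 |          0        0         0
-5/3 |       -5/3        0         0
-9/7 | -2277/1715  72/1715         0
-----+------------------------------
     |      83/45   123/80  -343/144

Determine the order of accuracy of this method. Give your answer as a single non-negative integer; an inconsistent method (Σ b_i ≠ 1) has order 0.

b = (83/45, 123/80, -343/144)
c = (0, -5/3, -9/7)
Ac = (0, 0, -24/343)
Σ b_i: 83/45·1 + 123/80·1 + (-343/144)·1 = 1 ✓
b·c: 123/80·(-5/3) + (-343/144)·(-9/7) = 1/2 ✓
b·c²: 123/80·25/9 + (-343/144)·81/49 = 1/3 ✓
b·Ac: (-343/144)·(-24/343) = 1/6 ✓; 3 stages ⇒ order 3.

3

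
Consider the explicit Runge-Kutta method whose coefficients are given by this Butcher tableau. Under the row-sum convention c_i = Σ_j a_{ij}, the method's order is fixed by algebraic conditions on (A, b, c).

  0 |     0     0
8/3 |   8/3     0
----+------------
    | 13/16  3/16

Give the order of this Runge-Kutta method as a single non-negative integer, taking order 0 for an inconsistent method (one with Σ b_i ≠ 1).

2

b = (13/16, 3/16)
c = (0, 8/3)
Σ b_i: 13/16·1 + 3/16·1 = 1 ✓
b·c: 3/16·8/3 = 1/2 ✓; 2 stages ⇒ order 2.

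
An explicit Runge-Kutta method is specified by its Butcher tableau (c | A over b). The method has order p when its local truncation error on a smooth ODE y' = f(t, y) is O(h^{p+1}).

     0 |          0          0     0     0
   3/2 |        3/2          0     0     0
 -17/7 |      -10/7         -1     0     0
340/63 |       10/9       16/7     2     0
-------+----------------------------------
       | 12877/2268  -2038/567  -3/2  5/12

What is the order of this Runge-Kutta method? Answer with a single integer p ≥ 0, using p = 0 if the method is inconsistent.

b = (12877/2268, -2038/567, -3/2, 5/12)
c = (0, 3/2, -17/7, 340/63)
Ac = (0, 0, -3/2, -10/7)
Σ b_i: 12877/2268·1 + (-2038/567)·1 + (-3/2)·1 + 5/12·1 = 1 ✓
b·c: (-2038/567)·3/2 + (-3/2)·(-17/7) + 5/12·340/63 = 1/2 ✓
b·c²: (-2038/567)·9/4 + (-3/2)·289/49 + 5/12·115600/3969 = -57136/11907 ≠ 1/3 ⇒ order 2.
b·Ac: (-3/2)·(-3/2) + 5/12·(-10/7) = 139/84 ≠ 1/6

2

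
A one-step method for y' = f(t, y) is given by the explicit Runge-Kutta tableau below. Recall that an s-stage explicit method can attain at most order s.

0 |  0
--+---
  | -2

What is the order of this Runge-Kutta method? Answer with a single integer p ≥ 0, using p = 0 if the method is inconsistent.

b = (-2)
c = (0)
Σ b_i: (-2)·1 = -2 ≠ 1 ⇒ order 0.

0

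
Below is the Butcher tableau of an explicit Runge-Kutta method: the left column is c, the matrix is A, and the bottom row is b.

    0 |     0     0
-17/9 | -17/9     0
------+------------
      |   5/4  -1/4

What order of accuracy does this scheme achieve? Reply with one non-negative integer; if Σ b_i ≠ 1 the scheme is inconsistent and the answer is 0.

1

b = (5/4, -1/4)
c = (0, -17/9)
Σ b_i: 5/4·1 + (-1/4)·1 = 1 ✓
b·c: (-1/4)·(-17/9) = 17/36 ≠ 1/2 ⇒ order 1.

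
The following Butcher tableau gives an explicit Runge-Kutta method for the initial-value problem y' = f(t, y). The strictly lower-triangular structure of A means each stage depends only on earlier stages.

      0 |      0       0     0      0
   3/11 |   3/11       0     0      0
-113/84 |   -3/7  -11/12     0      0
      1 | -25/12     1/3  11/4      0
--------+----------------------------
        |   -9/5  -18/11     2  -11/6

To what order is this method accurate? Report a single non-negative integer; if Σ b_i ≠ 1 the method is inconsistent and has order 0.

b = (-9/5, -18/11, 2, -11/6)
c = (0, 3/11, -113/84, 1)
Ac = (0, 0, -1/4, -13337/3696)
Σ b_i: (-9/5)·1 + (-18/11)·1 + 2·1 + (-11/6)·1 = -1079/330 ≠ 1 ⇒ order 0.

0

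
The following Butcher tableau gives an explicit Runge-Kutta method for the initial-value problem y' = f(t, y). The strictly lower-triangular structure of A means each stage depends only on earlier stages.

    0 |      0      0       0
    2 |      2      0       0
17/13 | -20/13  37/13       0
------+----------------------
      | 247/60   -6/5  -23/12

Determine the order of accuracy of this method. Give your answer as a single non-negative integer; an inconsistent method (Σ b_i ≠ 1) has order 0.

b = (247/60, -6/5, -23/12)
c = (0, 2, 17/13)
Ac = (0, 0, 74/13)
Σ b_i: 247/60·1 + (-6/5)·1 + (-23/12)·1 = 1 ✓
b·c: (-6/5)·2 + (-23/12)·17/13 = -3827/780 ≠ 1/2 ⇒ order 1.

1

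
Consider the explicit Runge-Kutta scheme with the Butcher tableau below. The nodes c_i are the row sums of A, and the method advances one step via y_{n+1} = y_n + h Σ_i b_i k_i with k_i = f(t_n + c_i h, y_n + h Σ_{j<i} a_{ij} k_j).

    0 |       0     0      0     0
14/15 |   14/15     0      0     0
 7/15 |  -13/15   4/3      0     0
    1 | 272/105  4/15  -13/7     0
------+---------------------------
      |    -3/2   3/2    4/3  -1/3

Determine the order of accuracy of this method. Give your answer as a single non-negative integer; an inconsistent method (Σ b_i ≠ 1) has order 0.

b = (-3/2, 3/2, 4/3, -1/3)
c = (0, 14/15, 7/15, 1)
Ac = (0, 0, 56/45, -139/225)
Σ b_i: (-3/2)·1 + 3/2·1 + 4/3·1 + (-1/3)·1 = 1 ✓
b·c: 3/2·14/15 + 4/3·7/15 + (-1/3)·1 = 76/45 ≠ 1/2 ⇒ order 1.

1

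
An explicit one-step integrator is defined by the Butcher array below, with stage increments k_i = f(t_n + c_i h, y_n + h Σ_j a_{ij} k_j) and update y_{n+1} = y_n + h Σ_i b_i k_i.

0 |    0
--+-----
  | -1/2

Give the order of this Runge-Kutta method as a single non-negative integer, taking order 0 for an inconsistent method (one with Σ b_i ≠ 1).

b = (-1/2)
c = (0)
Σ b_i: (-1/2)·1 = -1/2 ≠ 1 ⇒ order 0.

0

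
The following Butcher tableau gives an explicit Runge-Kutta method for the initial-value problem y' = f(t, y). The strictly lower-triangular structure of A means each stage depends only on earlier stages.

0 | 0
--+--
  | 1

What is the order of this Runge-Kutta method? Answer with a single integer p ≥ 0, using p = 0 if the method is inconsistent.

b = (1)
c = (0)
Σ b_i: 1·1 = 1 ✓; 1 stage ⇒ order 1.

1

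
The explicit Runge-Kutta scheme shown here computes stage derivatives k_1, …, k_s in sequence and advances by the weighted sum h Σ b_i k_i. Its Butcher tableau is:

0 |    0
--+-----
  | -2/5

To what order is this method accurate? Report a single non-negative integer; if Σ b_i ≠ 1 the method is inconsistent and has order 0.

0

b = (-2/5)
c = (0)
Σ b_i: (-2/5)·1 = -2/5 ≠ 1 ⇒ order 0.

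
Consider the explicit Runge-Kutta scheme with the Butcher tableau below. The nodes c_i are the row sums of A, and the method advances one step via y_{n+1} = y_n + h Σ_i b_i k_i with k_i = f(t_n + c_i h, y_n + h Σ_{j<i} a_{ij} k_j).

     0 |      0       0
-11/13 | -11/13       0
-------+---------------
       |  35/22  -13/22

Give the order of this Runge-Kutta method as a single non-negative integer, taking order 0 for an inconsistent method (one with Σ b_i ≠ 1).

b = (35/22, -13/22)
c = (0, -11/13)
Σ b_i: 35/22·1 + (-13/22)·1 = 1 ✓
b·c: (-13/22)·(-11/13) = 1/2 ✓; 2 stages ⇒ order 2.

2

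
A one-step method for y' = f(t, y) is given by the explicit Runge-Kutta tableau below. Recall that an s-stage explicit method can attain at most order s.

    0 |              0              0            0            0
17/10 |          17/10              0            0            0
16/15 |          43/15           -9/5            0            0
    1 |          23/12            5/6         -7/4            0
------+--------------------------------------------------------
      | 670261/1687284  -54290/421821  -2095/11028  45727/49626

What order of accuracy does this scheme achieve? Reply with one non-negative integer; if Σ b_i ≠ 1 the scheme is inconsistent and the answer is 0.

b = (670261/1687284, -54290/421821, -2095/11028, 45727/49626)
c = (0, 17/10, 16/15, 1)
Ac = (0, 0, -153/50, -9/20)
Σ b_i: 670261/1687284·1 + (-54290/421821)·1 + (-2095/11028)·1 + 45727/49626·1 = 1 ✓
b·c: (-54290/421821)·17/10 + (-2095/11028)·16/15 + 45727/49626·1 = 1/2 ✓
b·c²: (-54290/421821)·289/100 + (-2095/11028)·256/225 + 45727/49626·1 = 1/3 ✓
b·Ac: (-2095/11028)·(-153/50) + 45727/49626·(-9/20) = 1/6 ✓
b·c³: (-54290/421821)·4913/1000 + (-2095/11028)·4096/3375 + 45727/49626·1 = 435883/7443900 ≠ 1/4 ⇒ order 3.
b·(c∘Ac): (-2095/11028)·(-408/125) + 45727/49626·(-9/20) = 113269/551400 ≠ 1/8
b·Ac²: (-2095/11028)·(-2601/500) + 45727/49626·751/1800 = 30654079/22331700 ≠ 1/12
b·A²c: 45727/49626·1071/200 = 5441513/1102800 ≠ 1/24

3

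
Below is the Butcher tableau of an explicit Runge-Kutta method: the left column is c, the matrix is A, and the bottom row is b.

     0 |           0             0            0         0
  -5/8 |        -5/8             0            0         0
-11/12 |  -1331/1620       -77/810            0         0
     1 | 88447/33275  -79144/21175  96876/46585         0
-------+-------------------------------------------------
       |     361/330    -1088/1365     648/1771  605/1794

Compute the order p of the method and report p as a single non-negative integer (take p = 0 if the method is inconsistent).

b = (361/330, -1088/1365, 648/1771, 605/1794)
c = (0, -5/8, -11/12, 1)
Ac = (0, 0, 77/1296, 52/121)
Σ b_i: 361/330·1 + (-1088/1365)·1 + 648/1771·1 + 605/1794·1 = 1 ✓
b·c: (-1088/1365)·(-5/8) + 648/1771·(-11/12) + 605/1794·1 = 1/2 ✓
b·c²: (-1088/1365)·25/64 + 648/1771·121/144 + 605/1794·1 = 1/3 ✓
b·Ac: 648/1771·77/1296 + 605/1794·52/121 = 1/6 ✓
b·c³: (-1088/1365)·(-125/512) + 648/1771·(-1331/1728) + 605/1794·1 = 1/4 ✓
b·(c∘Ac): 648/1771·(-847/15552) + 605/1794·52/121 = 1/8 ✓
b·Ac²: 648/1771·(-385/10368) + 605/1794·1391/4840 = 1/12 ✓
b·A²c: 605/1794·299/2420 = 1/24 ✓; 4 stages ⇒ order 4.

4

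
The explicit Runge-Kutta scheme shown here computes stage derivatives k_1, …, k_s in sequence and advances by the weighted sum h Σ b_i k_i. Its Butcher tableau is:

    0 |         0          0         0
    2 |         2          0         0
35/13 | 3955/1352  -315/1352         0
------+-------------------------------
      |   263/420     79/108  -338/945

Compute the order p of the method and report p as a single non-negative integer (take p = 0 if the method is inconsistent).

b = (263/420, 79/108, -338/945)
c = (0, 2, 35/13)
Ac = (0, 0, -315/676)
Σ b_i: 263/420·1 + 79/108·1 + (-338/945)·1 = 1 ✓
b·c: 79/108·2 + (-338/945)·35/13 = 1/2 ✓
b·c²: 79/108·4 + (-338/945)·1225/169 = 1/3 ✓
b·Ac: (-338/945)·(-315/676) = 1/6 ✓; 3 stages ⇒ order 3.

3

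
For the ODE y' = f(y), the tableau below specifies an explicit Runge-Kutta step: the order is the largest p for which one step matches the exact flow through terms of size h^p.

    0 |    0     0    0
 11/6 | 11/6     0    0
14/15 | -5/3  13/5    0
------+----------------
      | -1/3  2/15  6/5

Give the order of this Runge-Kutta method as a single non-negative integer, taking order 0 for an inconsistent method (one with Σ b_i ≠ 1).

1

b = (-1/3, 2/15, 6/5)
c = (0, 11/6, 14/15)
Ac = (0, 0, 143/30)
Σ b_i: (-1/3)·1 + 2/15·1 + 6/5·1 = 1 ✓
b·c: 2/15·11/6 + 6/5·14/15 = 307/225 ≠ 1/2 ⇒ order 1.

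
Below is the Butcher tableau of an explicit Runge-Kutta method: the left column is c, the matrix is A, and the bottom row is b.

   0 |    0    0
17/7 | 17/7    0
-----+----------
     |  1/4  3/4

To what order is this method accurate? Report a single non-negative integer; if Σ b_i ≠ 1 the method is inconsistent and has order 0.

b = (1/4, 3/4)
c = (0, 17/7)
Σ b_i: 1/4·1 + 3/4·1 = 1 ✓
b·c: 3/4·17/7 = 51/28 ≠ 1/2 ⇒ order 1.

1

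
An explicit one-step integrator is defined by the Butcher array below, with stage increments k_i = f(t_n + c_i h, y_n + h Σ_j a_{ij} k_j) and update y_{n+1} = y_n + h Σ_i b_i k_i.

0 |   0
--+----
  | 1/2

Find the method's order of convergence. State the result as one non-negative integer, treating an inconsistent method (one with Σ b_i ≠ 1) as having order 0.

0

b = (1/2)
c = (0)
Σ b_i: 1/2·1 = 1/2 ≠ 1 ⇒ order 0.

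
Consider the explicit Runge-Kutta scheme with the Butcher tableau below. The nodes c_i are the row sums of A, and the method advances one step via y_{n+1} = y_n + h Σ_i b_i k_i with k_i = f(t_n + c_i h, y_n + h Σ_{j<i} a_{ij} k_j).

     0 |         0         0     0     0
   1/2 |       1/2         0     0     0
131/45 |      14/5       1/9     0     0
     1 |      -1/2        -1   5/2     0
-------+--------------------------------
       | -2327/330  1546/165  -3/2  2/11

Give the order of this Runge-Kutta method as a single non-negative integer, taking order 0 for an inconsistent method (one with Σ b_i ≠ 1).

b = (-2327/330, 1546/165, -3/2, 2/11)
c = (0, 1/2, 131/45, 1)
Ac = (0, 0, 1/18, 61/9)
Σ b_i: (-2327/330)·1 + 1546/165·1 + (-3/2)·1 + 2/11·1 = 1 ✓
b·c: 1546/165·1/2 + (-3/2)·131/45 + 2/11·1 = 1/2 ✓
b·c²: 1546/165·1/4 + (-3/2)·17161/2025 + 2/11·1 = -75643/7425 ≠ 1/3 ⇒ order 2.
b·Ac: (-3/2)·1/18 + 2/11·61/9 = 455/396 ≠ 1/6

2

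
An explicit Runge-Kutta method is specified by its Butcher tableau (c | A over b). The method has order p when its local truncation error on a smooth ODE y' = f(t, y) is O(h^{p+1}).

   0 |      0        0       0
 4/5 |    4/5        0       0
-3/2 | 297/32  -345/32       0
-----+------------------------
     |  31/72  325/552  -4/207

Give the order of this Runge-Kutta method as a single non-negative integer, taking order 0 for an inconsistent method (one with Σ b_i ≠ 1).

b = (31/72, 325/552, -4/207)
c = (0, 4/5, -3/2)
Ac = (0, 0, -69/8)
Σ b_i: 31/72·1 + 325/552·1 + (-4/207)·1 = 1 ✓
b·c: 325/552·4/5 + (-4/207)·(-3/2) = 1/2 ✓
b·c²: 325/552·16/25 + (-4/207)·9/4 = 1/3 ✓
b·Ac: (-4/207)·(-69/8) = 1/6 ✓; 3 stages ⇒ order 3.

3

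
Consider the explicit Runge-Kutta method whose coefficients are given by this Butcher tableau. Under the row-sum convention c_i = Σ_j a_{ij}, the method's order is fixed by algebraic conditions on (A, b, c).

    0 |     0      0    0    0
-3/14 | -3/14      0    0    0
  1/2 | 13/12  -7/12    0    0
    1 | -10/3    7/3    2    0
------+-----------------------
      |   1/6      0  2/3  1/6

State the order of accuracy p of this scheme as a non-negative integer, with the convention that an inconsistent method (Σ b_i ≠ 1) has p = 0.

b = (1/6, 0, 2/3, 1/6)
c = (0, -3/14, 1/2, 1)
Ac = (0, 0, 1/8, 1/2)
Σ b_i: 1/6·1 + 2/3·1 + 1/6·1 = 1 ✓
b·c: 2/3·1/2 + 1/6·1 = 1/2 ✓
b·c²: 2/3·1/4 + 1/6·1 = 1/3 ✓
b·Ac: 2/3·1/8 + 1/6·1/2 = 1/6 ✓
b·c³: 2/3·1/8 + 1/6·1 = 1/4 ✓
b·(c∘Ac): 2/3·1/16 + 1/6·1/2 = 1/8 ✓
b·Ac²: 2/3·(-3/112) + 1/6·17/28 = 1/12 ✓
b·A²c: 1/6·1/4 = 1/24 ✓; 4 stages ⇒ order 4.

4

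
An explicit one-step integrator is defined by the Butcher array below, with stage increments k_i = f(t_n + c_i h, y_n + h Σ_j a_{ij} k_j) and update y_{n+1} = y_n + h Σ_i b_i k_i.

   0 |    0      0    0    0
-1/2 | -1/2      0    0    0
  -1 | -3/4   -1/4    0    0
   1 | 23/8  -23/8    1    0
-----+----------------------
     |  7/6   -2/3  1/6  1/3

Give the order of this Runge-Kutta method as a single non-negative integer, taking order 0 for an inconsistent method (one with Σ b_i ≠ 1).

4

b = (7/6, -2/3, 1/6, 1/3)
c = (0, -1/2, -1, 1)
Ac = (0, 0, 1/8, 7/16)
Σ b_i: 7/6·1 + (-2/3)·1 + 1/6·1 + 1/3·1 = 1 ✓
b·c: (-2/3)·(-1/2) + 1/6·(-1) + 1/3·1 = 1/2 ✓
b·c²: (-2/3)·1/4 + 1/6·1 + 1/3·1 = 1/3 ✓
b·Ac: 1/6·1/8 + 1/3·7/16 = 1/6 ✓
b·c³: (-2/3)·(-1/8) + 1/6·(-1) + 1/3·1 = 1/4 ✓
b·(c∘Ac): 1/6·(-1/8) + 1/3·7/16 = 1/8 ✓
b·Ac²: 1/6·(-1/16) + 1/3·9/32 = 1/12 ✓
b·A²c: 1/3·1/8 = 1/24 ✓; 4 stages ⇒ order 4.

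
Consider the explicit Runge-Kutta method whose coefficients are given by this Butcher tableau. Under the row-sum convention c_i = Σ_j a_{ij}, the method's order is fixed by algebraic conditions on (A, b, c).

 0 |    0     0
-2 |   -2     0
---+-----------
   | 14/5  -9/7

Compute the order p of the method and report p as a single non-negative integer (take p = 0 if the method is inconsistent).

b = (14/5, -9/7)
c = (0, -2)
Σ b_i: 14/5·1 + (-9/7)·1 = 53/35 ≠ 1 ⇒ order 0.

0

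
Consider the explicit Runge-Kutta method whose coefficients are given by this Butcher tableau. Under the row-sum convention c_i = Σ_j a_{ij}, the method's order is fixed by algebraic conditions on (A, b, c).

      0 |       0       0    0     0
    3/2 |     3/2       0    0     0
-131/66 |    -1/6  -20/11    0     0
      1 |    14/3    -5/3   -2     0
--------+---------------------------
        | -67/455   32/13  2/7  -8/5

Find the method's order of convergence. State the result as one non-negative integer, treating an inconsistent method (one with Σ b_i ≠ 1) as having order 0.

1

b = (-67/455, 32/13, 2/7, -8/5)
c = (0, 3/2, -131/66, 1)
Ac = (0, 0, -30/11, 97/66)
Σ b_i: (-67/455)·1 + 32/13·1 + 2/7·1 + (-8/5)·1 = 1 ✓
b·c: 32/13·3/2 + 2/7·(-131/66) + (-8/5)·1 = 22901/15015 ≠ 1/2 ⇒ order 1.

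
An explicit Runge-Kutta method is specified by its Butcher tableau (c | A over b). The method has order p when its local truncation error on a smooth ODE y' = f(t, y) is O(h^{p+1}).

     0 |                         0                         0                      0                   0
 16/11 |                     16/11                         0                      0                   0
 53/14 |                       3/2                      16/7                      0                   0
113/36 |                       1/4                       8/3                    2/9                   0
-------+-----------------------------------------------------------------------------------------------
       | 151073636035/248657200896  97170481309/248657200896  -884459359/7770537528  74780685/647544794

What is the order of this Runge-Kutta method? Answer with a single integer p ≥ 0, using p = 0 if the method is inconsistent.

b = (151073636035/248657200896, 97170481309/248657200896, -884459359/7770537528, 74780685/647544794)
c = (0, 16/11, 53/14, 113/36)
Ac = (0, 0, 256/77, 3271/693)
Σ b_i: 151073636035/248657200896·1 + 97170481309/248657200896·1 + (-884459359/7770537528)·1 + 74780685/647544794·1 = 1 ✓
b·c: 97170481309/248657200896·16/11 + (-884459359/7770537528)·53/14 + 74780685/647544794·113/36 = 1/2 ✓
b·c²: 97170481309/248657200896·256/121 + (-884459359/7770537528)·2809/196 + 74780685/647544794·12769/1296 = 1/3 ✓
b·Ac: (-884459359/7770537528)·256/77 + 74780685/647544794·3271/693 = 1/6 ✓
b·c³: 97170481309/248657200896·4096/1331 + (-884459359/7770537528)·148877/2744 + 74780685/647544794·1442897/46656 = -120745720534295/86159720110464 ≠ 1/4 ⇒ order 3.
b·(c∘Ac): (-884459359/7770537528)·6784/539 + 74780685/647544794·369623/24948 = 23794388551/85475912808 ≠ 1/8
b·Ac²: (-884459359/7770537528)·4096/847 + 74780685/647544794·942001/106722 = 140279878523/299165694828 ≠ 1/12
b·A²c: 74780685/647544794·512/693 = 303870720/3561496367 ≠ 1/24

3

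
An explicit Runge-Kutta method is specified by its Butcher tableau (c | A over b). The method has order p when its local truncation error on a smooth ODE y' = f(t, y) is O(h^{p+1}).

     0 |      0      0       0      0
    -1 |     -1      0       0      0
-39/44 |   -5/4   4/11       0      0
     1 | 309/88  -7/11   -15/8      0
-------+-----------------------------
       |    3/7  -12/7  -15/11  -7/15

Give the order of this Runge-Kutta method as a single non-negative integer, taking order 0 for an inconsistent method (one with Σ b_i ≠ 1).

0

b = (3/7, -12/7, -15/11, -7/15)
c = (0, -1, -39/44, 1)
Ac = (0, 0, -4/11, 809/352)
Σ b_i: 3/7·1 + (-12/7)·1 + (-15/11)·1 + (-7/15)·1 = -3599/1155 ≠ 1 ⇒ order 0.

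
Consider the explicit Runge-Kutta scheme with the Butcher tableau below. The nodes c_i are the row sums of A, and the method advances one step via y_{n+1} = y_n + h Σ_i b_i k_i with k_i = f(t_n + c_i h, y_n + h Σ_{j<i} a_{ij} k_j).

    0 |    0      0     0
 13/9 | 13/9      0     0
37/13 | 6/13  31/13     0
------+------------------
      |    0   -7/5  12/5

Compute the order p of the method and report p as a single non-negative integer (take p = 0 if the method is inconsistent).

1

b = (0, -7/5, 12/5)
c = (0, 13/9, 37/13)
Ac = (0, 0, 31/9)
Σ b_i: (-7/5)·1 + 12/5·1 = 1 ✓
b·c: (-7/5)·13/9 + 12/5·37/13 = 2813/585 ≠ 1/2 ⇒ order 1.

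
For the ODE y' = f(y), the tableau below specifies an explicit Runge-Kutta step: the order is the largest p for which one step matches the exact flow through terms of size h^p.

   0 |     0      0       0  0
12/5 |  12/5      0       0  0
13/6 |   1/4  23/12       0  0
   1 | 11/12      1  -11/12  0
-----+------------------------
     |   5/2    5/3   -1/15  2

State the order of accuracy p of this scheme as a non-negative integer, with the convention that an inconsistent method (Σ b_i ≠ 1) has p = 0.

0

b = (5/2, 5/3, -1/15, 2)
c = (0, 12/5, 13/6, 1)
Ac = (0, 0, 23/5, 149/360)
Σ b_i: 5/2·1 + 5/3·1 + (-1/15)·1 + 2·1 = 61/10 ≠ 1 ⇒ order 0.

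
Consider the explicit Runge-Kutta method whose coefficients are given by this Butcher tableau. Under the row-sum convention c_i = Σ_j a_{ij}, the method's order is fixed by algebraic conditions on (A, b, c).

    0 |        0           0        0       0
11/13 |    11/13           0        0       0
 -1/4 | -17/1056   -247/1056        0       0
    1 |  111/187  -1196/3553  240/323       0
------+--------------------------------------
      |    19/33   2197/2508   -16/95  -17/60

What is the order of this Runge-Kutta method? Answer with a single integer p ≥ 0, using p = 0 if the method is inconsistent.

b = (19/33, 2197/2508, -16/95, -17/60)
c = (0, 11/13, -1/4, 1)
Ac = (0, 0, -19/96, -8/17)
Σ b_i: 19/33·1 + 2197/2508·1 + (-16/95)·1 + (-17/60)·1 = 1 ✓
b·c: 2197/2508·11/13 + (-16/95)·(-1/4) + (-17/60)·1 = 1/2 ✓
b·c²: 2197/2508·121/169 + (-16/95)·1/16 + (-17/60)·1 = 1/3 ✓
b·Ac: (-16/95)·(-19/96) + (-17/60)·(-8/17) = 1/6 ✓
b·c³: 2197/2508·1331/2197 + (-16/95)·(-1/64) + (-17/60)·1 = 1/4 ✓
b·(c∘Ac): (-16/95)·19/384 + (-17/60)·(-8/17) = 1/8 ✓
b·Ac²: (-16/95)·(-209/1248) + (-17/60)·(-43/221) = 1/12 ✓
b·A²c: (-17/60)·(-5/34) = 1/24 ✓; 4 stages ⇒ order 4.

4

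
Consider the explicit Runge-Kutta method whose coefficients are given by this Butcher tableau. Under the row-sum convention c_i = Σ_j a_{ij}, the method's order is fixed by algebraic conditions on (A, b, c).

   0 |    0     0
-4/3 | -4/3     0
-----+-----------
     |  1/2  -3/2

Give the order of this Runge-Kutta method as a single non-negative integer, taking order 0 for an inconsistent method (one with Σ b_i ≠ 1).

0

b = (1/2, -3/2)
c = (0, -4/3)
Σ b_i: 1/2·1 + (-3/2)·1 = -1 ≠ 1 ⇒ order 0.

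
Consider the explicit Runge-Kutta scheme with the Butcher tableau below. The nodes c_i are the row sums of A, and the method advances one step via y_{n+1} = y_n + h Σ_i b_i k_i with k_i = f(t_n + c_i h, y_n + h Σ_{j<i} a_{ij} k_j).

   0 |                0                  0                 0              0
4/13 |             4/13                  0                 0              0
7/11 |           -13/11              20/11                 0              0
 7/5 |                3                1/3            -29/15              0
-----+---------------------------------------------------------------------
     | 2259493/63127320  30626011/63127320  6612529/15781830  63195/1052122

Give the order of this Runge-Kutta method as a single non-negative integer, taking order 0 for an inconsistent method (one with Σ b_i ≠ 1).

3

b = (2259493/63127320, 30626011/63127320, 6612529/15781830, 63195/1052122)
c = (0, 4/13, 7/11, 7/5)
Ac = (0, 0, 80/143, -2419/2145)
Σ b_i: 2259493/63127320·1 + 30626011/63127320·1 + 6612529/15781830·1 + 63195/1052122·1 = 1 ✓
b·c: 30626011/63127320·4/13 + 6612529/15781830·7/11 + 63195/1052122·7/5 = 1/2 ✓
b·c²: 30626011/63127320·16/169 + 6612529/15781830·49/121 + 63195/1052122·49/25 = 1/3 ✓
b·Ac: 6612529/15781830·80/143 + 63195/1052122·(-2419/2145) = 1/6 ✓
b·c³: 30626011/63127320·64/2197 + 6612529/15781830·343/1331 + 63195/1052122·343/125 = 539610518/1880668075 ≠ 1/4 ⇒ order 3.
b·(c∘Ac): 6612529/15781830·560/1573 + 63195/1052122·(-16933/10725) = 11147423/205163790 ≠ 1/8
b·Ac²: 6612529/15781830·320/1859 + 63195/1052122·(-76823/102245) = 12184075/451360338 ≠ 1/12
b·A²c: 63195/1052122·(-464/429) = -444280/6838793 ≠ 1/24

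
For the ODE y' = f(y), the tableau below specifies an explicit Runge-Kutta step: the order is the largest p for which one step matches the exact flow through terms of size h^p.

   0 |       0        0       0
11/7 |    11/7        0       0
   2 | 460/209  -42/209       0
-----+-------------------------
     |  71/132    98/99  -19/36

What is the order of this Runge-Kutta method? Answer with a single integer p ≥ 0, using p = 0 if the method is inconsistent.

b = (71/132, 98/99, -19/36)
c = (0, 11/7, 2)
Ac = (0, 0, -6/19)
Σ b_i: 71/132·1 + 98/99·1 + (-19/36)·1 = 1 ✓
b·c: 98/99·11/7 + (-19/36)·2 = 1/2 ✓
b·c²: 98/99·121/49 + (-19/36)·4 = 1/3 ✓
b·Ac: (-19/36)·(-6/19) = 1/6 ✓; 3 stages ⇒ order 3.

3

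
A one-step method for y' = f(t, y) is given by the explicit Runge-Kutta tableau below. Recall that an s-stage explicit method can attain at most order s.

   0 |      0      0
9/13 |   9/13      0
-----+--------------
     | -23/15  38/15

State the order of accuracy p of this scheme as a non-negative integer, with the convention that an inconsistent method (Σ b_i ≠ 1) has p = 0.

1

b = (-23/15, 38/15)
c = (0, 9/13)
Σ b_i: (-23/15)·1 + 38/15·1 = 1 ✓
b·c: 38/15·9/13 = 114/65 ≠ 1/2 ⇒ order 1.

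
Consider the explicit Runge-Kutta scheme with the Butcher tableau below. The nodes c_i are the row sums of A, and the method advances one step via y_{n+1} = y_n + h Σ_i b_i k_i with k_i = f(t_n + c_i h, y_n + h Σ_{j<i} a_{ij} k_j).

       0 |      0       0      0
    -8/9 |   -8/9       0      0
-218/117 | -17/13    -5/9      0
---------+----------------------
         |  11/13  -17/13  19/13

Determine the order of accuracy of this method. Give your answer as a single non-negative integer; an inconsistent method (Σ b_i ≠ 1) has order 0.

b = (11/13, -17/13, 19/13)
c = (0, -8/9, -218/117)
Ac = (0, 0, 40/81)
Σ b_i: 11/13·1 + (-17/13)·1 + 19/13·1 = 1 ✓
b·c: (-17/13)·(-8/9) + 19/13·(-218/117) = -2374/1521 ≠ 1/2 ⇒ order 1.

1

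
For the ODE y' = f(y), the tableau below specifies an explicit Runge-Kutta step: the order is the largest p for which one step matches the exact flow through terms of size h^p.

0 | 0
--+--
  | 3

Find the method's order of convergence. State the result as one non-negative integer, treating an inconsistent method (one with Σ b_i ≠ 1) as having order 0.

0

b = (3)
c = (0)
Σ b_i: 3·1 = 3 ≠ 1 ⇒ order 0.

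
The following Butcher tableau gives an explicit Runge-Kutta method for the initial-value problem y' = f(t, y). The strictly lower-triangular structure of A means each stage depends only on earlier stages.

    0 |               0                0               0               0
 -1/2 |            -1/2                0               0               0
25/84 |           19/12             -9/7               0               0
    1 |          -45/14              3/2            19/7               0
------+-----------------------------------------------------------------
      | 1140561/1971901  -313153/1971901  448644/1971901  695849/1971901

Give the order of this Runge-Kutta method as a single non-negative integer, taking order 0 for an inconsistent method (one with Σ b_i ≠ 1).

3

b = (1140561/1971901, -313153/1971901, 448644/1971901, 695849/1971901)
c = (0, -1/2, 25/84, 1)
Ac = (0, 0, 9/14, 17/294)
Σ b_i: 1140561/1971901·1 + (-313153/1971901)·1 + 448644/1971901·1 + 695849/1971901·1 = 1 ✓
b·c: (-313153/1971901)·(-1/2) + 448644/1971901·25/84 + 695849/1971901·1 = 1/2 ✓
b·c²: (-313153/1971901)·1/4 + 448644/1971901·625/7056 + 695849/1971901·1 = 1/3 ✓
b·Ac: 448644/1971901·9/14 + 695849/1971901·17/294 = 1/6 ✓
b·c³: (-313153/1971901)·(-1/8) + 448644/1971901·15625/592704 + 695849/1971901·1 = 107542135/283953744 ≠ 1/4 ⇒ order 3.
b·(c∘Ac): 448644/1971901·75/392 + 695849/1971901·17/294 = 378221/5915703 ≠ 1/8
b·Ac²: 448644/1971901·(-9/28) + 695849/1971901·30397/49392 = 286307141/1987676208 ≠ 1/12
b·A²c: 695849/1971901·171/98 = 2428371/3943802 ≠ 1/24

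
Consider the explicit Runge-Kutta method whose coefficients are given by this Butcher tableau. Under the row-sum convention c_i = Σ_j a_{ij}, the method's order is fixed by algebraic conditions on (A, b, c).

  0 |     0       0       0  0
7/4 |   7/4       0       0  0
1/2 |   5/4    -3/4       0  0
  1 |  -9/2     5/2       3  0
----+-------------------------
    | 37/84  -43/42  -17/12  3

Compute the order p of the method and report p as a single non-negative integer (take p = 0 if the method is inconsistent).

2

b = (37/84, -43/42, -17/12, 3)
c = (0, 7/4, 1/2, 1)
Ac = (0, 0, -21/16, 47/8)
Σ b_i: 37/84·1 + (-43/42)·1 + (-17/12)·1 + 3·1 = 1 ✓
b·c: (-43/42)·7/4 + (-17/12)·1/2 + 3·1 = 1/2 ✓
b·c²: (-43/42)·49/16 + (-17/12)·1/4 + 3·1 = -47/96 ≠ 1/3 ⇒ order 2.
b·Ac: (-17/12)·(-21/16) + 3·47/8 = 1247/64 ≠ 1/6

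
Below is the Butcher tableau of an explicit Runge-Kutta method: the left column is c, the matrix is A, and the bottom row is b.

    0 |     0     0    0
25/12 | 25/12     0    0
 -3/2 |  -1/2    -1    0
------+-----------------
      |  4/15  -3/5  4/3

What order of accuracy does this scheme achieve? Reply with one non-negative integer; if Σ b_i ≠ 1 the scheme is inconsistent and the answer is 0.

1

b = (4/15, -3/5, 4/3)
c = (0, 25/12, -3/2)
Ac = (0, 0, -25/12)
Σ b_i: 4/15·1 + (-3/5)·1 + 4/3·1 = 1 ✓
b·c: (-3/5)·25/12 + 4/3·(-3/2) = -13/4 ≠ 1/2 ⇒ order 1.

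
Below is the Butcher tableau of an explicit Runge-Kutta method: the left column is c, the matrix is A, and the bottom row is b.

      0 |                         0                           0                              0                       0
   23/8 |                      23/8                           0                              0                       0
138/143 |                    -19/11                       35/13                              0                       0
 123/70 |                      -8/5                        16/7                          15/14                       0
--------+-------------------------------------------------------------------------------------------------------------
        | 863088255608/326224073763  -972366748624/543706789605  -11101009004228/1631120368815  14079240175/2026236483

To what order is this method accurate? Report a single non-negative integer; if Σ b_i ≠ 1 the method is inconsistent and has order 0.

b = (863088255608/326224073763, -972366748624/543706789605, -11101009004228/1631120368815, 14079240175/2026236483)
c = (0, 23/8, 138/143, 123/70)
Ac = (0, 0, 805/104, 7613/1001)
Σ b_i: 863088255608/326224073763·1 + (-972366748624/543706789605)·1 + (-11101009004228/1631120368815)·1 + 14079240175/2026236483·1 = 1 ✓
b·c: (-972366748624/543706789605)·23/8 + (-11101009004228/1631120368815)·138/143 + 14079240175/2026236483·123/70 = 1/2 ✓
b·c²: (-972366748624/543706789605)·529/64 + (-11101009004228/1631120368815)·19044/20449 + 14079240175/2026236483·15129/4900 = 1/3 ✓
b·Ac: (-11101009004228/1631120368815)·805/104 + 14079240175/2026236483·7613/1001 = 1/6 ✓
b·c³: (-972366748624/543706789605)·12167/512 + (-11101009004228/1631120368815)·2628072/2924207 + 14079240175/2026236483·1860867/343000 = -8267495902650137/757218081940320 ≠ 1/4 ⇒ order 3.
b·(c∘Ac): (-11101009004228/1631120368815)·55545/7436 + 14079240175/2026236483·936399/70070 = 132445238283/3151923418 ≠ 1/8
b·Ac²: (-11101009004228/1631120368815)·18515/832 + 14079240175/2026236483·11388841/572572 = -20464884222907/1545343024368 ≠ 1/12
b·A²c: 14079240175/2026236483·1725/208 = 622735623125/10806594576 ≠ 1/24

3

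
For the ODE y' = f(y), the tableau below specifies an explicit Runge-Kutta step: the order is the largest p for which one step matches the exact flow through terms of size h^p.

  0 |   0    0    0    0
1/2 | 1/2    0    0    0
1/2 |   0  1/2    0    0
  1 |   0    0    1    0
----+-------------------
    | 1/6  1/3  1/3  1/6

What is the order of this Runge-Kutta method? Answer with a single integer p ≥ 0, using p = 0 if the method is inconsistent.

4

b = (1/6, 1/3, 1/3, 1/6)
c = (0, 1/2, 1/2, 1)
Ac = (0, 0, 1/4, 1/2)
Σ b_i: 1/6·1 + 1/3·1 + 1/3·1 + 1/6·1 = 1 ✓
b·c: 1/3·1/2 + 1/3·1/2 + 1/6·1 = 1/2 ✓
b·c²: 1/3·1/4 + 1/3·1/4 + 1/6·1 = 1/3 ✓
b·Ac: 1/3·1/4 + 1/6·1/2 = 1/6 ✓
b·c³: 1/3·1/8 + 1/3·1/8 + 1/6·1 = 1/4 ✓
b·(c∘Ac): 1/3·1/8 + 1/6·1/2 = 1/8 ✓
b·Ac²: 1/3·1/8 + 1/6·1/4 = 1/12 ✓
b·A²c: 1/6·1/4 = 1/24 ✓; 4 stages ⇒ order 4.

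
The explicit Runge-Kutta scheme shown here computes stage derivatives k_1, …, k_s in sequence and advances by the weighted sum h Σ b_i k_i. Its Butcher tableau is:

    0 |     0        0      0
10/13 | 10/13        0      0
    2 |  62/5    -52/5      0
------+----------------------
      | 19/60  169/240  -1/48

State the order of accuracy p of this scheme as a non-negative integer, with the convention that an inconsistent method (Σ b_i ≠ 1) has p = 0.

b = (19/60, 169/240, -1/48)
c = (0, 10/13, 2)
Ac = (0, 0, -8)
Σ b_i: 19/60·1 + 169/240·1 + (-1/48)·1 = 1 ✓
b·c: 169/240·10/13 + (-1/48)·2 = 1/2 ✓
b·c²: 169/240·100/169 + (-1/48)·4 = 1/3 ✓
b·Ac: (-1/48)·(-8) = 1/6 ✓; 3 stages ⇒ order 3.

3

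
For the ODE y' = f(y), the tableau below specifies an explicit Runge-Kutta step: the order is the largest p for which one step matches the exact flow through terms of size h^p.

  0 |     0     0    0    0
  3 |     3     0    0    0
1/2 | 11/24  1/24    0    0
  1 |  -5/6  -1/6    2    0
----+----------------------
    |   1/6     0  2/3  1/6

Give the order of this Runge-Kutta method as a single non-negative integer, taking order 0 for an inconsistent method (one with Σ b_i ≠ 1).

b = (1/6, 0, 2/3, 1/6)
c = (0, 3, 1/2, 1)
Ac = (0, 0, 1/8, 1/2)
Σ b_i: 1/6·1 + 2/3·1 + 1/6·1 = 1 ✓
b·c: 2/3·1/2 + 1/6·1 = 1/2 ✓
b·c²: 2/3·1/4 + 1/6·1 = 1/3 ✓
b·Ac: 2/3·1/8 + 1/6·1/2 = 1/6 ✓
b·c³: 2/3·1/8 + 1/6·1 = 1/4 ✓
b·(c∘Ac): 2/3·1/16 + 1/6·1/2 = 1/8 ✓
b·Ac²: 2/3·3/8 + 1/6·(-1) = 1/12 ✓
b·A²c: 1/6·1/4 = 1/24 ✓; 4 stages ⇒ order 4.

4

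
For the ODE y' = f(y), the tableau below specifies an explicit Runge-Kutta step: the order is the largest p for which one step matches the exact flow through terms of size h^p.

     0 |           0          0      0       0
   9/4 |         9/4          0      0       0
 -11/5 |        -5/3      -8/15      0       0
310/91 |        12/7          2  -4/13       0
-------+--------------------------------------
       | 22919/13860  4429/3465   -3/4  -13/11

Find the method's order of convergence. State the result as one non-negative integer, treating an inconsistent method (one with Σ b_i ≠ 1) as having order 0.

b = (22919/13860, 4429/3465, -3/4, -13/11)
c = (0, 9/4, -11/5, 310/91)
Ac = (0, 0, -6/5, 673/130)
Σ b_i: 22919/13860·1 + 4429/3465·1 + (-3/4)·1 + (-13/11)·1 = 1 ✓
b·c: 4429/3465·9/4 + (-3/4)·(-11/5) + (-13/11)·310/91 = 1/2 ✓
b·c²: 4429/3465·81/16 + (-3/4)·121/25 + (-13/11)·96100/8281 = -30477409/2802800 ≠ 1/3 ⇒ order 2.
b·Ac: (-3/4)·(-6/5) + (-13/11)·673/130 = -287/55 ≠ 1/6

2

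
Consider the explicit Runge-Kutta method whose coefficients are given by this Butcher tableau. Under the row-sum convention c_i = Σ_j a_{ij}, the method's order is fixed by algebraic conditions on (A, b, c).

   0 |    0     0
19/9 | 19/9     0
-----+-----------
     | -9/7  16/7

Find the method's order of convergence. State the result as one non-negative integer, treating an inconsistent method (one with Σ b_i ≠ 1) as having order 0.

b = (-9/7, 16/7)
c = (0, 19/9)
Σ b_i: (-9/7)·1 + 16/7·1 = 1 ✓
b·c: 16/7·19/9 = 304/63 ≠ 1/2 ⇒ order 1.

1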